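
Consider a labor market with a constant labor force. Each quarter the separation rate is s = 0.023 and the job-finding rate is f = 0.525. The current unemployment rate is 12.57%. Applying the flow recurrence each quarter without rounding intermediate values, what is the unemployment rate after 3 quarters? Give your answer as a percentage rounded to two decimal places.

Unemployment rate after three quarters ≈ 4.97%.

With a fixed labor force, u_{t+1} = u_t + s·(1−u_t) − f·u_t = u_t·(1−s−f) + s.
Here 1−s−f = 0.452 and s = 0.023.
u_1 = 0.125700 × 0.452 + 0.023 = 0.079816.
u_2 = 0.079816 × 0.452 + 0.023 = 0.059077.
u_3 = 0.059077 × 0.452 + 0.023 = 0.049703.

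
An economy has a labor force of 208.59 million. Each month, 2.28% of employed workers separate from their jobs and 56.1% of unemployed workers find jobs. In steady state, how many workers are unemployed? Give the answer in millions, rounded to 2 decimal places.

About 8.15 million are unemployed in steady state.

Steady-state unemployment rate u* = s/(s+f) = 2.28/(2.28+56.1) = 0.039054.
Unemployed = u* × labor force = 0.039054 × 208.59 ≈ 8.15 million.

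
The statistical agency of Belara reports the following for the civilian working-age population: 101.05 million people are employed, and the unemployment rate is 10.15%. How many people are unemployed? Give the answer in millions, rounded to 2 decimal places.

Let U be the number unemployed. The labor force is E + U, and U/(E+U) = 0.1015.
So U = 0.1015 × 101.05 / (1 − 0.1015) = 10.2566 / 0.8985 ≈ 11.42 million.

About 11.42 million are unemployed.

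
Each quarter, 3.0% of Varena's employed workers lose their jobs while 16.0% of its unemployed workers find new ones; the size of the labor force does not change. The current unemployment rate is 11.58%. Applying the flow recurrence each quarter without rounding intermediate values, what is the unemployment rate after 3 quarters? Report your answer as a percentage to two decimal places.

Unemployment rate after three quarters ≈ 13.55%.

With a fixed labor force, u_{t+1} = u_t + s·(1−u_t) − f·u_t = u_t·(1−s−f) + s.
Here 1−s−f = 0.810 and s = 0.030.
u_1 = 0.115800 × 0.810 + 0.030 = 0.123798.
u_2 = 0.123798 × 0.810 + 0.030 = 0.130276.
u_3 = 0.130276 × 0.810 + 0.030 = 0.135524.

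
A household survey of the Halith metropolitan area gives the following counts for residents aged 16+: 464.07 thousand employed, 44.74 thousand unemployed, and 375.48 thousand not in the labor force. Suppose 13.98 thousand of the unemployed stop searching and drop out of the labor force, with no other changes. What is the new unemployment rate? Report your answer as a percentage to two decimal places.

New unemployment rate ≈ 6.22%.

Initially, labor force = 464.07 + 44.74 = 508.81 thousand, so u = 44.74/508.81 = 8.79%.
After the change, unemployed and labor force both fall by 13.98 → E = 464.07, U = 30.76, labor force = 494.83 thousand.
New unemployment rate = 30.76 / 494.83 = 6.22%.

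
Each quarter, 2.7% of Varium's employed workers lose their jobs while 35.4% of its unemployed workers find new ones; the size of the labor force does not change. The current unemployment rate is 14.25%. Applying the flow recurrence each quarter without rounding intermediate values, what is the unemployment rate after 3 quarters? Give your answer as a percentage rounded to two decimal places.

With a fixed labor force, u_{t+1} = u_t + s·(1−u_t) − f·u_t = u_t·(1−s−f) + s.
Here 1−s−f = 0.619 and s = 0.027.
u_1 = 0.142500 × 0.619 + 0.027 = 0.115207.
u_2 = 0.115207 × 0.619 + 0.027 = 0.098313.
u_3 = 0.098313 × 0.619 + 0.027 = 0.087856.

Unemployment rate after three quarters ≈ 8.79%.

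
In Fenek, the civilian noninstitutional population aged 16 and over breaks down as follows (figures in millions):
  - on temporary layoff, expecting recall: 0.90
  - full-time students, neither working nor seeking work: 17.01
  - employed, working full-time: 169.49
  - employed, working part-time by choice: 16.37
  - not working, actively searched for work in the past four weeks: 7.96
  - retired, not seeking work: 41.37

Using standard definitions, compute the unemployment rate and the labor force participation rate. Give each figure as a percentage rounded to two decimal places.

Unemployment rate ≈ 4.55%; labor force participation rate ≈ 76.93%.

Employed = 169.49 + 16.37 = 185.86 million.
Unemployed = 0.90 + 7.96 = 8.86 million (jobless and actively searching, or on temporary layoff).
Labor force = 185.86 + 8.86 = 194.72 million.
Not in labor force = 17.01 + 41.37 = 58.38 million (those not working and not actively searching are outside the labor force).
Civilian working-age population = 194.72 + 58.38 = 253.10 million.
Unemployment rate = 8.86 / 194.72 = 4.55%.
Labor force participation rate = 194.72 / 253.10 = 76.93%.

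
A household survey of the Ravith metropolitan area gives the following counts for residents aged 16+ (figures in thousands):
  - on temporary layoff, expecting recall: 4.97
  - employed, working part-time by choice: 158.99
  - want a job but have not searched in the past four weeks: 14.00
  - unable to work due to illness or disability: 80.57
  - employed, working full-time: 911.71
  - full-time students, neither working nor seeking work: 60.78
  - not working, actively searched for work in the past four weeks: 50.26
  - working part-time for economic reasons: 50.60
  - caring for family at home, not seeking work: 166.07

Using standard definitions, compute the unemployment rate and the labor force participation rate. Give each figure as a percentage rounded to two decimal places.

Unemployment rate ≈ 4.69%; labor force participation rate ≈ 78.54%.

Employed = 158.99 + 911.71 + 50.60 = 1,121.30 thousand (anyone who worked, including part-time for economic reasons, counts as employed).
Unemployed = 4.97 + 50.26 = 55.23 thousand (jobless and actively searching, or on temporary layoff).
Labor force = 1,121.30 + 55.23 = 1,176.53 thousand.
Not in labor force = 14.00 + 80.57 + 60.78 + 166.07 = 321.42 thousand (those not working and not actively searching are outside the labor force — including those who want a job but have given up searching).
Civilian working-age population = 1,176.53 + 321.42 = 1,497.95 thousand.
Unemployment rate = 55.23 / 1,176.53 = 4.69%.
Labor force participation rate = 1,176.53 / 1,497.95 = 78.54%.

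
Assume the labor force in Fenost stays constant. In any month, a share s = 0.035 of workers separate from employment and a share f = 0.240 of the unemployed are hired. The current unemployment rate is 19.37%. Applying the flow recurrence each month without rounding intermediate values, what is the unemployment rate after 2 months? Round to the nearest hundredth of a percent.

Unemployment rate after two months ≈ 16.22%.

With a fixed labor force, u_{t+1} = u_t + s·(1−u_t) − f·u_t = u_t·(1−s−f) + s.
Here 1−s−f = 0.725 and s = 0.035.
u_1 = 0.193700 × 0.725 + 0.035 = 0.175433.
u_2 = 0.175433 × 0.725 + 0.035 = 0.162189.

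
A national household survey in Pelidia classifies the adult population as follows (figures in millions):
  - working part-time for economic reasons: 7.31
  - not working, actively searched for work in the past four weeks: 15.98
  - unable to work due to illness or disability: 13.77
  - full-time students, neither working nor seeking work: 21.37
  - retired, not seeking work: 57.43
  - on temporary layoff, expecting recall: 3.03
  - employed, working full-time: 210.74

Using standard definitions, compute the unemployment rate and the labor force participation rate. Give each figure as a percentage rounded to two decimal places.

Unemployment rate ≈ 8.02%; labor force participation rate ≈ 71.92%.

Employed = 7.31 + 210.74 = 218.05 million (anyone who worked, including part-time for economic reasons, counts as employed).
Unemployed = 15.98 + 3.03 = 19.01 million (jobless and actively searching, or on temporary layoff).
Labor force = 218.05 + 19.01 = 237.06 million.
Not in labor force = 13.77 + 21.37 + 57.43 = 92.57 million (those not working and not actively searching are outside the labor force).
Civilian working-age population = 237.06 + 92.57 = 329.63 million.
Unemployment rate = 19.01 / 237.06 = 8.02%.
Labor force participation rate = 237.06 / 329.63 = 71.92%.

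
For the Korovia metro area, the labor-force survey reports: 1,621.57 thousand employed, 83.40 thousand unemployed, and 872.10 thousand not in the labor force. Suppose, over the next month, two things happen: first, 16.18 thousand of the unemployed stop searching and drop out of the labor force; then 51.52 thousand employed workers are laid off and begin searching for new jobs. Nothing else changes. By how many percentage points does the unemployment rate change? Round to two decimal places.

The unemployment rate changes by +2.14 percentage points.

Initially, labor force = 1,621.57 + 83.40 = 1,704.97 thousand, so u = 83.40/1,704.97 = 4.89%.
After the first change, unemployed and labor force both fall by 16.18 → E = 1,621.57, U = 67.22, labor force = 1,688.79 thousand.
After the second change, employed falls and unemployed rises by 51.52; labor force unchanged → E = 1,570.05, U = 118.74, labor force = 1,688.79 thousand.
New unemployment rate = 118.74 / 1,688.79 = 7.03%.
Change = 7.03% − 4.89% = +2.14 percentage points.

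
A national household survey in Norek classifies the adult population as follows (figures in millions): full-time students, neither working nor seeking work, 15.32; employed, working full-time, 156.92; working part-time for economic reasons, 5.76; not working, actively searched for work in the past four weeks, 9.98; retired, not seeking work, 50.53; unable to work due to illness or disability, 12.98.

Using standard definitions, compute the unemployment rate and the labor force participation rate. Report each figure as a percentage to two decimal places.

Employed = 156.92 + 5.76 = 162.68 million (anyone who worked, including part-time for economic reasons, counts as employed).
Unemployed = 9.98 million.
Labor force = 162.68 + 9.98 = 172.66 million.
Not in labor force = 15.32 + 50.53 + 12.98 = 78.83 million (those not working and not actively searching are outside the labor force).
Civilian working-age population = 172.66 + 78.83 = 251.49 million.
Unemployment rate = 9.98 / 172.66 = 5.78%.
Labor force participation rate = 172.66 / 251.49 = 68.65%.

Unemployment rate ≈ 5.78%; labor force participation rate ≈ 68.65%.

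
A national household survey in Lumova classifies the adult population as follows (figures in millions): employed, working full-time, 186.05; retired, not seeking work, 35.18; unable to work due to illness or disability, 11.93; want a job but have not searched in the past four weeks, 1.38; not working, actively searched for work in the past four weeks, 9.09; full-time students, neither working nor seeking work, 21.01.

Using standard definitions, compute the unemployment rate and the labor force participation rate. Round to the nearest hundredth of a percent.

Employed = 186.05 million.
Unemployed = 9.09 million.
Labor force = 186.05 + 9.09 = 195.14 million.
Not in labor force = 35.18 + 11.93 + 1.38 + 21.01 = 69.50 million (those not working and not actively searching are outside the labor force — including those who want a job but have given up searching).
Civilian working-age population = 195.14 + 69.50 = 264.64 million.
Unemployment rate = 9.09 / 195.14 = 4.66%.
Labor force participation rate = 195.14 / 264.64 = 73.74%.

Unemployment rate ≈ 4.66%; labor force participation rate ≈ 73.74%.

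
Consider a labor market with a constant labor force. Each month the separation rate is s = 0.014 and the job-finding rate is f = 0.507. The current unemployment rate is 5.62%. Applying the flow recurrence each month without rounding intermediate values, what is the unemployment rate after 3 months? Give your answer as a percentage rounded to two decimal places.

Unemployment rate after three months ≈ 3.01%.

With a fixed labor force, u_{t+1} = u_t + s·(1−u_t) − f·u_t = u_t·(1−s−f) + s.
Here 1−s−f = 0.479 and s = 0.014.
u_1 = 0.056200 × 0.479 + 0.014 = 0.040920.
u_2 = 0.040920 × 0.479 + 0.014 = 0.033601.
u_3 = 0.033601 × 0.479 + 0.014 = 0.030095.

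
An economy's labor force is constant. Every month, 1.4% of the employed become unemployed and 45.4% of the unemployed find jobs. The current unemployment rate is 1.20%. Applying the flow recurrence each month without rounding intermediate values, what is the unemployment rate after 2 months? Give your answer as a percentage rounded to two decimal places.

Unemployment rate after two months ≈ 2.48%.

With a fixed labor force, u_{t+1} = u_t + s·(1−u_t) − f·u_t = u_t·(1−s−f) + s.
Here 1−s−f = 0.532 and s = 0.014.
u_1 = 0.012000 × 0.532 + 0.014 = 0.020384.
u_2 = 0.020384 × 0.532 + 0.014 = 0.024844.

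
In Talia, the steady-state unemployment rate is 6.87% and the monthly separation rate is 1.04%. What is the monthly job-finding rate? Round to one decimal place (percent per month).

Job-finding rate ≈ 14.1% per month.

From u* = s/(s+f): f = s·(1−u)/u.
f = 1.04 × (1 − 0.0687) / 0.0687 = 0.9686 / 0.0687 ≈ 14.1% per month.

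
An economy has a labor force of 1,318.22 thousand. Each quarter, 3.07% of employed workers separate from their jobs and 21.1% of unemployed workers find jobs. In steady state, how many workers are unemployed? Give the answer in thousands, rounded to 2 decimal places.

About 167.44 thousand are unemployed in steady state.

Steady-state unemployment rate u* = s/(s+f) = 3.07/(3.07+21.1) = 0.127017.
Unemployed = u* × labor force = 0.127017 × 1,318.22 ≈ 167.44 thousand.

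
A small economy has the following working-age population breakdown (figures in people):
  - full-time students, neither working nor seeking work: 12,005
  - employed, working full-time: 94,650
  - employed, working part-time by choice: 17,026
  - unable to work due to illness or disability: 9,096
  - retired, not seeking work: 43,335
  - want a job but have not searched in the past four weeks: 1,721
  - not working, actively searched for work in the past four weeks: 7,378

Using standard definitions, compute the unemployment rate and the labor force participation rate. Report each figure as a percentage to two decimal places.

Employed = 94,650 + 17,026 = 111,676.
Unemployed = 7,378.
Labor force = 111,676 + 7,378 = 119,054.
Not in labor force = 12,005 + 9,096 + 43,335 + 1,721 = 66,157 (those not working and not actively searching are outside the labor force — including those who want a job but have given up searching).
Civilian working-age population = 119,054 + 66,157 = 185,211.
Unemployment rate = 7,378 / 119,054 = 6.20%.
Labor force participation rate = 119,054 / 185,211 = 64.28%.

Unemployment rate ≈ 6.20%; labor force participation rate ≈ 64.28%.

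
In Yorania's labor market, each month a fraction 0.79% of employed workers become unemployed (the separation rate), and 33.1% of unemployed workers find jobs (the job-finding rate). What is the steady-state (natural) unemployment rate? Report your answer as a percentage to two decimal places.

At steady state the flows balance: s·E = f·U, so U/(E+U) = s/(s+f).
u* = 0.79 / (0.79 + 33.1) = 0.79 / 33.89 = 2.33%.

Steady-state unemployment rate ≈ 2.33%.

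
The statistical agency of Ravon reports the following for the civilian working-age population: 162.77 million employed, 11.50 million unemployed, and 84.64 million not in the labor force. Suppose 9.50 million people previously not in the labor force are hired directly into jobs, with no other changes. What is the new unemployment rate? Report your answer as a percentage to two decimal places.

Initially, labor force = 162.77 + 11.50 = 174.27 million, so u = 11.50/174.27 = 6.60%.
After the change, employed and labor force both rise by 9.50; unemployed unchanged → E = 172.27, U = 11.50, labor force = 183.77 million.
New unemployment rate = 11.50 / 183.77 = 6.26%.

New unemployment rate ≈ 6.26%.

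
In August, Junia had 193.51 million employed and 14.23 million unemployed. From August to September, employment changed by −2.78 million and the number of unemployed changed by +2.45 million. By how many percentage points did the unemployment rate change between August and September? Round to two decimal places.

The unemployment rate changed by +1.19 percentage points.

August: labor force = 193.51 + 14.23 = 207.74; u = 14.23/207.74 = 6.85%.
September: labor force = 190.73 + 16.68 = 207.41; u = 16.68/207.41 = 8.04%.
Change = 8.04% − 6.85% = +1.19 pp.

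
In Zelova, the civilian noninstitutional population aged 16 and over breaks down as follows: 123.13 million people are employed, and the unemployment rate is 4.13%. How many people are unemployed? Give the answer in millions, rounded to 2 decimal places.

Let U be the number unemployed. The labor force is E + U, and U/(E+U) = 0.0413.
So U = 0.0413 × 123.13 / (1 − 0.0413) = 5.0853 / 0.9587 ≈ 5.30 million.

About 5.30 million are unemployed.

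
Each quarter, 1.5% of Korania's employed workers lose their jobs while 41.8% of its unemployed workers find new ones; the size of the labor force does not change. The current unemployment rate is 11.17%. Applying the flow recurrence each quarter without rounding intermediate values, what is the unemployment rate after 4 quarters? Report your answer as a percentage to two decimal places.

Unemployment rate after four quarters ≈ 4.26%.

With a fixed labor force, u_{t+1} = u_t + s·(1−u_t) − f·u_t = u_t·(1−s−f) + s.
Here 1−s−f = 0.567 and s = 0.015.
u_1 = 0.111700 × 0.567 + 0.015 = 0.078334.
u_2 = 0.078334 × 0.567 + 0.015 = 0.059415.
u_3 = 0.059415 × 0.567 + 0.015 = 0.048688.
u_4 = 0.048688 × 0.567 + 0.015 = 0.042606.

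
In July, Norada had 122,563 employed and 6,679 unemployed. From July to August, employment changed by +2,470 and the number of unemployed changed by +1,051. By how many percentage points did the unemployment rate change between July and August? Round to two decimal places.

The unemployment rate changed by +0.65 percentage points.

July: labor force = 122,563 + 6,679 = 129,242; u = 6,679/129,242 = 5.17%.
August: labor force = 125,033 + 7,730 = 132,763; u = 7,730/132,763 = 5.82%.
Change = 5.82% − 5.17% = +0.65 pp.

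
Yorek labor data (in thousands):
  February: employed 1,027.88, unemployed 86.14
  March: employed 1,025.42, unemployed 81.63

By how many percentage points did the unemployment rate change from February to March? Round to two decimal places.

February: labor force = 1,027.88 + 86.14 = 1,114.02; u = 86.14/1,114.02 = 7.73%.
March: labor force = 1,025.42 + 81.63 = 1,107.05; u = 81.63/1,107.05 = 7.37%.
Change = 7.37% − 7.73% = −0.36 pp.

The unemployment rate changed by −0.36 percentage points.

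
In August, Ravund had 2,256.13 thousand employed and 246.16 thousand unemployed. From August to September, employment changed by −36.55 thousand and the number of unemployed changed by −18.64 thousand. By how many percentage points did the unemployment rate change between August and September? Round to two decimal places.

The unemployment rate changed by −0.54 percentage points.

August: labor force = 2,256.13 + 246.16 = 2,502.29; u = 246.16/2,502.29 = 9.84%.
September: labor force = 2,219.58 + 227.52 = 2,447.10; u = 227.52/2,447.10 = 9.30%.
Change = 9.30% − 9.84% = −0.54 pp.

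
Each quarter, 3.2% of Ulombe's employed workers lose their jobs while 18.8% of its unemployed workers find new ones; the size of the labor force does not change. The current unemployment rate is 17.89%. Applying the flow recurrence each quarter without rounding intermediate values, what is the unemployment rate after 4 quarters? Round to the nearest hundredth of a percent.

With a fixed labor force, u_{t+1} = u_t + s·(1−u_t) − f·u_t = u_t·(1−s−f) + s.
Here 1−s−f = 0.780 and s = 0.032.
u_1 = 0.178900 × 0.780 + 0.032 = 0.171542.
u_2 = 0.171542 × 0.780 + 0.032 = 0.165803.
u_3 = 0.165803 × 0.780 + 0.032 = 0.161326.
u_4 = 0.161326 × 0.780 + 0.032 = 0.157834.

Unemployment rate after four quarters ≈ 15.78%.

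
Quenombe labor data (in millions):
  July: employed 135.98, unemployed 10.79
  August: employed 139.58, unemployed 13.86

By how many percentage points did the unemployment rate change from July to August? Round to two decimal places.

July: labor force = 135.98 + 10.79 = 146.77; u = 10.79/146.77 = 7.35%.
August: labor force = 139.58 + 13.86 = 153.44; u = 13.86/153.44 = 9.03%.
Change = 9.03% − 7.35% = +1.68 pp.

The unemployment rate changed by +1.68 percentage points.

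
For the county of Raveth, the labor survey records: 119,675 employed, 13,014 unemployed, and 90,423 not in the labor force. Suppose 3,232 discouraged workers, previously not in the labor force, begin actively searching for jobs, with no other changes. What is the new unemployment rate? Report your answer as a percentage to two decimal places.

New unemployment rate ≈ 11.95%.

Initially, labor force = 119,675 + 13,014 = 132,689, so u = 13,014/132,689 = 9.81%.
After the change, unemployed and labor force both rise by 3,232 → E = 119,675, U = 16,246, labor force = 135,921.
New unemployment rate = 16,246 / 135,921 = 11.95%.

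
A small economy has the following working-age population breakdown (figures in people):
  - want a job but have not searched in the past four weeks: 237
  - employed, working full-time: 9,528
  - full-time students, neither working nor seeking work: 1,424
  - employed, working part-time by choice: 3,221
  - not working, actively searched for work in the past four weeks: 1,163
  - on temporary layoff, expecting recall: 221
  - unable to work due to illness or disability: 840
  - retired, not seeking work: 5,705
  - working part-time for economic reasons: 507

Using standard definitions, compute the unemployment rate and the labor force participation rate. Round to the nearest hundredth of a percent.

Unemployment rate ≈ 9.45%; labor force participation rate ≈ 64.08%.

Employed = 9,528 + 3,221 + 507 = 13,256 (anyone who worked, including part-time for economic reasons, counts as employed).
Unemployed = 1,163 + 221 = 1,384 (jobless and actively searching, or on temporary layoff).
Labor force = 13,256 + 1,384 = 14,640.
Not in labor force = 237 + 1,424 + 840 + 5,705 = 8,206 (those not working and not actively searching are outside the labor force — including those who want a job but have given up searching).
Civilian working-age population = 14,640 + 8,206 = 22,846.
Unemployment rate = 1,384 / 14,640 = 9.45%.
Labor force participation rate = 14,640 / 22,846 = 64.08%.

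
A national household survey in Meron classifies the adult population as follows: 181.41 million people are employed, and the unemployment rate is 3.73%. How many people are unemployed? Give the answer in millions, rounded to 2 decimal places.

Let U be the number unemployed. The labor force is E + U, and U/(E+U) = 0.0373.
So U = 0.0373 × 181.41 / (1 − 0.0373) = 6.7666 / 0.9627 ≈ 7.03 million.

About 7.03 million are unemployed.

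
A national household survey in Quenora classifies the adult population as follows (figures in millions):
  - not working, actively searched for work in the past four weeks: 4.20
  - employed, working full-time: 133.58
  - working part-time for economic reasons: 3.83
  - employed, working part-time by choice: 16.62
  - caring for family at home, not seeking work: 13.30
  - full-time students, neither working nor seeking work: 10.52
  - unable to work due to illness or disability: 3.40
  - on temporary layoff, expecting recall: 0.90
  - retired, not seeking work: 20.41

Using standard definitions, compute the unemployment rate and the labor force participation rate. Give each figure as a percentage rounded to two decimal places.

Employed = 133.58 + 3.83 + 16.62 = 154.03 million (anyone who worked, including part-time for economic reasons, counts as employed).
Unemployed = 4.20 + 0.90 = 5.10 million (jobless and actively searching, or on temporary layoff).
Labor force = 154.03 + 5.10 = 159.13 million.
Not in labor force = 13.30 + 10.52 + 3.40 + 20.41 = 47.63 million (those not working and not actively searching are outside the labor force).
Civilian working-age population = 159.13 + 47.63 = 206.76 million.
Unemployment rate = 5.10 / 159.13 = 3.20%.
Labor force participation rate = 159.13 / 206.76 = 76.96%.

Unemployment rate ≈ 3.20%; labor force participation rate ≈ 76.96%.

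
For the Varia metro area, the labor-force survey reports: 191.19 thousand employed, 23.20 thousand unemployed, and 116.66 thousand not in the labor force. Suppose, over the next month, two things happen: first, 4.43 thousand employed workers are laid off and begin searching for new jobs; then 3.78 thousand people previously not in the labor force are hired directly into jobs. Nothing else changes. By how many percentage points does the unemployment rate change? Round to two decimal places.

The unemployment rate changes by +1.84 percentage points.

Initially, labor force = 191.19 + 23.20 = 214.39 thousand, so u = 23.20/214.39 = 10.82%.
After the first change, employed falls and unemployed rises by 4.43; labor force unchanged → E = 186.76, U = 27.63, labor force = 214.39 thousand.
After the second change, employed and labor force both rise by 3.78; unemployed unchanged → E = 190.54, U = 27.63, labor force = 218.17 thousand.
New unemployment rate = 27.63 / 218.17 = 12.66%.
Change = 12.66% − 10.82% = +1.84 percentage points.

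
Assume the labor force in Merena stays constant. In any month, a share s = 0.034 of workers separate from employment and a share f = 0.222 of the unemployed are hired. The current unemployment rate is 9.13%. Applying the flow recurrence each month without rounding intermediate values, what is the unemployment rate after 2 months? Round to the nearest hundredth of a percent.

Unemployment rate after two months ≈ 10.98%.

With a fixed labor force, u_{t+1} = u_t + s·(1−u_t) − f·u_t = u_t·(1−s−f) + s.
Here 1−s−f = 0.744 and s = 0.034.
u_1 = 0.091300 × 0.744 + 0.034 = 0.101927.
u_2 = 0.101927 × 0.744 + 0.034 = 0.109834.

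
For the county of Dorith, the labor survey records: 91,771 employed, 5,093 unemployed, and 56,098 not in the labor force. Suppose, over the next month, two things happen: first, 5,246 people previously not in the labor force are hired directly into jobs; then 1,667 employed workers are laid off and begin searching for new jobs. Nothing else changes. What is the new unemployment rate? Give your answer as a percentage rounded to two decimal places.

Initially, labor force = 91,771 + 5,093 = 96,864, so u = 5,093/96,864 = 5.26%.
After the first change, employed and labor force both rise by 5,246; unemployed unchanged → E = 97,017, U = 5,093, labor force = 102,110.
After the second change, employed falls and unemployed rises by 1,667; labor force unchanged → E = 95,350, U = 6,760, labor force = 102,110.
New unemployment rate = 6,760 / 102,110 = 6.62%.

New unemployment rate ≈ 6.62%.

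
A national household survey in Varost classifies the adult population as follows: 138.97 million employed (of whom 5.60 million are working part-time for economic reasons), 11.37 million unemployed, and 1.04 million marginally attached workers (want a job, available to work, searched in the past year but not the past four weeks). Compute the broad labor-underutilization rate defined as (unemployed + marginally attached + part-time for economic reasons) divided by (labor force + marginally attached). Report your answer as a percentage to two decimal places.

Broad underutilization rate ≈ 11.90%.

Labor force = 138.97 + 11.37 = 150.34 million.
Numerator = 11.37 + 1.04 + 5.60 = 18.01 million.
Denominator = 150.34 + 1.04 = 151.38 million.
Broad rate = 18.01 / 151.38 = 11.90%.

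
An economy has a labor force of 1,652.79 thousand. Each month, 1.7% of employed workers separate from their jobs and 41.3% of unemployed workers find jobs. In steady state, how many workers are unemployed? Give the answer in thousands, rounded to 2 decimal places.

Steady-state unemployment rate u* = s/(s+f) = 1.7/(1.7+41.3) = 0.039535.
Unemployed = u* × labor force = 0.039535 × 1,652.79 ≈ 65.34 thousand.

About 65.34 thousand are unemployed in steady state.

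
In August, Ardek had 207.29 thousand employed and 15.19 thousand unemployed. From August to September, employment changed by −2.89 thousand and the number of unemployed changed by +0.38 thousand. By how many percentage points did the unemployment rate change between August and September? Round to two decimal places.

The unemployment rate changed by +0.25 percentage points.

August: labor force = 207.29 + 15.19 = 222.48; u = 15.19/222.48 = 6.83%.
September: labor force = 204.40 + 15.57 = 219.97; u = 15.57/219.97 = 7.08%.
Change = 7.08% − 6.83% = +0.25 pp.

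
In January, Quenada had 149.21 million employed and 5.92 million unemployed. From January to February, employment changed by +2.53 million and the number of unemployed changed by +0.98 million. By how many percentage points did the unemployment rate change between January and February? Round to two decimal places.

The unemployment rate changed by +0.53 percentage points.

January: labor force = 149.21 + 5.92 = 155.13; u = 5.92/155.13 = 3.82%.
February: labor force = 151.74 + 6.90 = 158.64; u = 6.90/158.64 = 4.35%.
Change = 4.35% − 3.82% = +0.53 pp.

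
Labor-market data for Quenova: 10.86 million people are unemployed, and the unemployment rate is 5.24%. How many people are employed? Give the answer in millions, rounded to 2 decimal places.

Labor force = U / u = 10.86 / 0.0524 ≈ 207.25 million.
Employed = labor force − unemployed = 207.25 − 10.86 = 196.39 million.

About 196.39 million are employed.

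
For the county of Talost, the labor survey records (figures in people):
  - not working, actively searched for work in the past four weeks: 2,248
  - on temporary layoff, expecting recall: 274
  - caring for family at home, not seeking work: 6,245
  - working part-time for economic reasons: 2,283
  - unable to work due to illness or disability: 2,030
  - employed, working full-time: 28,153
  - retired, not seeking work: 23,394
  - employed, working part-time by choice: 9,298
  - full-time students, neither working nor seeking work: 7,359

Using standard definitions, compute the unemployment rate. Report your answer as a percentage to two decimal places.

Unemployment rate ≈ 5.97%.

Employed = 2,283 + 28,153 + 9,298 = 39,734 (anyone who worked, including part-time for economic reasons, counts as employed).
Unemployed = 2,248 + 274 = 2,522 (jobless and actively searching, or on temporary layoff).
Labor force = 39,734 + 2,522 = 42,256.
Unemployment rate = 2,522 / 42,256 = 5.97%.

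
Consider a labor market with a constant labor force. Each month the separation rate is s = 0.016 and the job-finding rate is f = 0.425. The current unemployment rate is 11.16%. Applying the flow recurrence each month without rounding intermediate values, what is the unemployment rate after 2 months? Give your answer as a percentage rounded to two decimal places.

Unemployment rate after two months ≈ 5.98%.

With a fixed labor force, u_{t+1} = u_t + s·(1−u_t) − f·u_t = u_t·(1−s−f) + s.
Here 1−s−f = 0.559 and s = 0.016.
u_1 = 0.111600 × 0.559 + 0.016 = 0.078384.
u_2 = 0.078384 × 0.559 + 0.016 = 0.059817.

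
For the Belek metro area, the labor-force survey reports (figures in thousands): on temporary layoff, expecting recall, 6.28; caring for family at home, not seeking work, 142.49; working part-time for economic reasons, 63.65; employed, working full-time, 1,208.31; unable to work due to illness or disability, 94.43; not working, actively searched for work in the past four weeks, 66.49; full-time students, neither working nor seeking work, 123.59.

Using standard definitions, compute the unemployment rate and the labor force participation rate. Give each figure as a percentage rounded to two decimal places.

Employed = 63.65 + 1,208.31 = 1,271.96 thousand (anyone who worked, including part-time for economic reasons, counts as employed).
Unemployed = 6.28 + 66.49 = 72.77 thousand (jobless and actively searching, or on temporary layoff).
Labor force = 1,271.96 + 72.77 = 1,344.73 thousand.
Not in labor force = 142.49 + 94.43 + 123.59 = 360.51 thousand (those not working and not actively searching are outside the labor force).
Civilian working-age population = 1,344.73 + 360.51 = 1,705.24 thousand.
Unemployment rate = 72.77 / 1,344.73 = 5.41%.
Labor force participation rate = 1,344.73 / 1,705.24 = 78.86%.

Unemployment rate ≈ 5.41%; labor force participation rate ≈ 78.86%.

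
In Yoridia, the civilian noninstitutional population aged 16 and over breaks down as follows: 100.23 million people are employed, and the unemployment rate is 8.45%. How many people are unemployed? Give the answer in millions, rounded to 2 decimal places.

Let U be the number unemployed. The labor force is E + U, and U/(E+U) = 0.0845.
So U = 0.0845 × 100.23 / (1 − 0.0845) = 8.4694 / 0.9155 ≈ 9.25 million.

About 9.25 million are unemployed.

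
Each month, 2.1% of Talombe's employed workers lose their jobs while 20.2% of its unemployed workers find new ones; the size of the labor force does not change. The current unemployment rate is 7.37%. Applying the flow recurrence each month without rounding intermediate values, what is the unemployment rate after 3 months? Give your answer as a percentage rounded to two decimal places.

Unemployment rate after three months ≈ 8.46%.

With a fixed labor force, u_{t+1} = u_t + s·(1−u_t) − f·u_t = u_t·(1−s−f) + s.
Here 1−s−f = 0.777 and s = 0.021.
u_1 = 0.073700 × 0.777 + 0.021 = 0.078265.
u_2 = 0.078265 × 0.777 + 0.021 = 0.081812.
u_3 = 0.081812 × 0.777 + 0.021 = 0.084568.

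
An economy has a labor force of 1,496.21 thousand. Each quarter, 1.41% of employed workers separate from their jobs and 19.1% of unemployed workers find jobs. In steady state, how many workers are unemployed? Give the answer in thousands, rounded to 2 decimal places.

About 102.86 thousand are unemployed in steady state.

Steady-state unemployment rate u* = s/(s+f) = 1.41/(1.41+19.1) = 0.068747.
Unemployed = u* × labor force = 0.068747 × 1,496.21 ≈ 102.86 thousand.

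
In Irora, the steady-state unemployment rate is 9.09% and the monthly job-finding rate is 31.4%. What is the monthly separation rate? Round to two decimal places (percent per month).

From u* = s/(s+f): s = u·f/(1−u).
s = 0.0909 × 31.4 / (1 − 0.0909) = 2.8543 / 0.9091 ≈ 3.14% per month.

Separation rate ≈ 3.14% per month.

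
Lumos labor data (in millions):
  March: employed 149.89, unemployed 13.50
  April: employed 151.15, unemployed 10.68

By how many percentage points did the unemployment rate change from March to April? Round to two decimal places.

March: labor force = 149.89 + 13.50 = 163.39; u = 13.50/163.39 = 8.26%.
April: labor force = 151.15 + 10.68 = 161.83; u = 10.68/161.83 = 6.60%.
Change = 6.60% − 8.26% = −1.66 pp.

The unemployment rate changed by −1.66 percentage points.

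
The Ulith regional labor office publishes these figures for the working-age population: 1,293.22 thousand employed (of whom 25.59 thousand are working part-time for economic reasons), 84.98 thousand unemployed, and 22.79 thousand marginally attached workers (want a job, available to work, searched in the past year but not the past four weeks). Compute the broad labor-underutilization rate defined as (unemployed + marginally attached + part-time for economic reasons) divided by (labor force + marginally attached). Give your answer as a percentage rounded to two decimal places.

Labor force = 1,293.22 + 84.98 = 1,378.20 thousand.
Numerator = 84.98 + 22.79 + 25.59 = 133.36 thousand.
Denominator = 1,378.20 + 22.79 = 1,400.99 thousand.
Broad rate = 133.36 / 1,400.99 = 9.52%.

Broad underutilization rate ≈ 9.52%.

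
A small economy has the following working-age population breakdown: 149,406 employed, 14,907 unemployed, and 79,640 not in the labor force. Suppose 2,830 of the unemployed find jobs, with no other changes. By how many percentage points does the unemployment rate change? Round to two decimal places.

Initially, labor force = 149,406 + 14,907 = 164,313, so u = 14,907/164,313 = 9.07%.
After the change, unemployed falls and employed rises by 2,830; labor force unchanged → E = 152,236, U = 12,077, labor force = 164,313.
New unemployment rate = 12,077 / 164,313 = 7.35%.
Change = 7.35% − 9.07% = −1.72 percentage points.

The unemployment rate changes by −1.72 percentage points.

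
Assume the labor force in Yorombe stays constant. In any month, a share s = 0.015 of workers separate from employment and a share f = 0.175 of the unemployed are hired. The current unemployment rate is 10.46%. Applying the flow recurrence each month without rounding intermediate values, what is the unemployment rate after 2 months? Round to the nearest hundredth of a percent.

With a fixed labor force, u_{t+1} = u_t + s·(1−u_t) − f·u_t = u_t·(1−s−f) + s.
Here 1−s−f = 0.810 and s = 0.015.
u_1 = 0.104600 × 0.810 + 0.015 = 0.099726.
u_2 = 0.099726 × 0.810 + 0.015 = 0.095778.

Unemployment rate after two months ≈ 9.58%.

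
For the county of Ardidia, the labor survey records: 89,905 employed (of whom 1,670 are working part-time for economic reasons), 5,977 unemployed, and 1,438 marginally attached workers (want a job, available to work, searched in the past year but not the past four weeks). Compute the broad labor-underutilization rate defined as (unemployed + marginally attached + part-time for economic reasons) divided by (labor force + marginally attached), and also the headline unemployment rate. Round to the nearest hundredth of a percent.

Labor force = 89,905 + 5,977 = 95,882.
Numerator = 5,977 + 1,438 + 1,670 = 9,085.
Denominator = 95,882 + 1,438 = 97,320.
Broad rate = 9,085 / 97,320 = 9.34%.
Headline unemployment rate = 5,977 / 95,882 = 6.23%.

Broad underutilization rate ≈ 9.34%; headline unemployment rate ≈ 6.23%.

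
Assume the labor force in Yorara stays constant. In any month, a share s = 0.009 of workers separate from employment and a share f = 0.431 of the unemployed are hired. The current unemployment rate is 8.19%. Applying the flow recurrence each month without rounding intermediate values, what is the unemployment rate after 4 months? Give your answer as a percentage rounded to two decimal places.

With a fixed labor force, u_{t+1} = u_t + s·(1−u_t) − f·u_t = u_t·(1−s−f) + s.
Here 1−s−f = 0.560 and s = 0.009.
u_1 = 0.081900 × 0.560 + 0.009 = 0.054864.
u_2 = 0.054864 × 0.560 + 0.009 = 0.039724.
u_3 = 0.039724 × 0.560 + 0.009 = 0.031245.
u_4 = 0.031245 × 0.560 + 0.009 = 0.026497.

Unemployment rate after four months ≈ 2.65%.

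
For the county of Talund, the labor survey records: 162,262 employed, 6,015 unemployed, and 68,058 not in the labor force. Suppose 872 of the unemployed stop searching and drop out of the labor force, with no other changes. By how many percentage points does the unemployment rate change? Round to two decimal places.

The unemployment rate changes by −0.50 percentage points.

Initially, labor force = 162,262 + 6,015 = 168,277, so u = 6,015/168,277 = 3.57%.
After the change, unemployed and labor force both fall by 872 → E = 162,262, U = 5,143, labor force = 167,405.
New unemployment rate = 5,143 / 167,405 = 3.07%.
Change = 3.07% − 3.57% = −0.50 percentage points.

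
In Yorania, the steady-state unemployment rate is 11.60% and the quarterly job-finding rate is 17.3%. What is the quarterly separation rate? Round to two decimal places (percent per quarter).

Separation rate ≈ 2.27% per quarter.

From u* = s/(s+f): s = u·f/(1−u).
s = 0.1160 × 17.3 / (1 − 0.1160) = 2.0068 / 0.8840 ≈ 2.27% per quarter.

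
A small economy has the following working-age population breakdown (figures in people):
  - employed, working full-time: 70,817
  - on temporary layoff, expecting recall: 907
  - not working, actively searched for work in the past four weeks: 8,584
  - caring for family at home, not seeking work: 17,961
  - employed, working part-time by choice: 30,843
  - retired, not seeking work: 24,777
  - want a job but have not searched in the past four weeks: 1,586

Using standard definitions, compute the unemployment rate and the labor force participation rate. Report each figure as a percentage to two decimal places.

Employed = 70,817 + 30,843 = 101,660.
Unemployed = 907 + 8,584 = 9,491 (jobless and actively searching, or on temporary layoff).
Labor force = 101,660 + 9,491 = 111,151.
Not in labor force = 17,961 + 24,777 + 1,586 = 44,324 (those not working and not actively searching are outside the labor force — including those who want a job but have given up searching).
Civilian working-age population = 111,151 + 44,324 = 155,475.
Unemployment rate = 9,491 / 111,151 = 8.54%.
Labor force participation rate = 111,151 / 155,475 = 71.49%.

Unemployment rate ≈ 8.54%; labor force participation rate ≈ 71.49%.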